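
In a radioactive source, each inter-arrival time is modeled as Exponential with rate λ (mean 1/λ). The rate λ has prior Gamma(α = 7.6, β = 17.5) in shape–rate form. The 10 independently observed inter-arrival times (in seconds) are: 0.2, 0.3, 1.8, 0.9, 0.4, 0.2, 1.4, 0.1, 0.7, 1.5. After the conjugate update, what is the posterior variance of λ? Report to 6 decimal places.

With a Gamma(shape α, rate β) prior on the exponential rate λ, the posterior after n observations with total T = Σxᵢ is Gamma(α+n, β+T).
Sum of observations T = 7.5 seconds; n = 10.
Posterior: Gamma(7.6+10, 17.5+7.5) = Gamma(17.6, 25.0).
Var = α/β² = 0.028160.

0.028160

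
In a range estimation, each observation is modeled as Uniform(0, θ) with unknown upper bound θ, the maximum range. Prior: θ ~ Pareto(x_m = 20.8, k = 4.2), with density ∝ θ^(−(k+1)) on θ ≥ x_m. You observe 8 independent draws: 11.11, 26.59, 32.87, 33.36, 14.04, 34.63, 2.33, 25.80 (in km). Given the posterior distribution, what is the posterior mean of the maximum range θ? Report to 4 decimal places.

37.7220

A Pareto(scale x_m, shape k) prior on the upper bound θ of Uniform(0, θ) is conjugate: posterior is Pareto(max(x_m, max xᵢ), k + n).
Sample maximum = 34.63; prior scale x_m = 20.8 → posterior scale = max = 34.63.
Posterior shape = 4.2 + 8 = 12.2.
E[θ|data] = k·x_m/(k−1) = 12.2·34.63/11.2 = 37.7220.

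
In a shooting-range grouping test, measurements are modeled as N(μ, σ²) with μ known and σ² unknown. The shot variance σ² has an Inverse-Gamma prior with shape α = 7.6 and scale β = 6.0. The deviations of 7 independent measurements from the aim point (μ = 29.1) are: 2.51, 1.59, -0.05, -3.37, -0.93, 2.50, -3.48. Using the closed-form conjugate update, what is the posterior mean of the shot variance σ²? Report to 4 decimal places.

With known mean μ and an Inverse-Gamma(α, β) prior on σ², the Normal likelihood is conjugate: posterior is Inv-Gamma(α + n/2, β + Σ(xᵢ−μ)²/2).
Σ(xᵢ−μ)² = (2.51)² + (1.59)² + (-0.05)² + (-3.37)² + (-0.93)² + (2.50)² + (-3.48)² = 39.4129.
Posterior: Inv-Gamma(7.6 + 7/2, 6.0 + 39.4129/2) = Inv-Gamma(11.10, 25.70645).
E[σ²|data] = β/(α−1) = 25.70645/10.10 = 2.5452.

2.5452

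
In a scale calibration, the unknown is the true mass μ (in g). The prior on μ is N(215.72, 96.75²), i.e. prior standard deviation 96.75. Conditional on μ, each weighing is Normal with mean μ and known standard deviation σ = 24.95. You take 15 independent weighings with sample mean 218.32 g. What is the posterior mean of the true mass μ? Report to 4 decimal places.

For Normal data with known variance σ², a Normal(μ₀, σ₀²) prior on μ is conjugate. Posterior precision = 1/σ₀² + n/σ²; posterior mean is the precision-weighted average of μ₀ and x̄.
n·x̄ = 15·218.32 = 3274.8.
σ₀² = 96.75² = 9360.5625, σ² = 24.95² = 622.5025; σ² + n·σ₀² = 622.5025 + 15·9360.5625 = 141030.94.
Posterior mean = (μ₀/σ₀² + n·x̄/σ²)/(1/σ₀² + n/σ²) = (σ²·μ₀ + σ₀²·n·x̄)/(σ² + n·σ₀²) = (622.5025·215.72 + 9360.5625·3274.8)/141030.94 = 30788256.3143/141030.94 = 218.3085.

218.3085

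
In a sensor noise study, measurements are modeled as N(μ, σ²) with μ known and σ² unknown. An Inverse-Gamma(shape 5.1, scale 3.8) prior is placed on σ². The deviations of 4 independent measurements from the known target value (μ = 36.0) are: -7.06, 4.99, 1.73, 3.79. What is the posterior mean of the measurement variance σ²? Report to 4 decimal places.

8.1722

With known mean μ and an Inverse-Gamma(α, β) prior on σ², the Normal likelihood is conjugate: posterior is Inv-Gamma(α + n/2, β + Σ(xᵢ−μ)²/2).
Σ(xᵢ−μ)² = (-7.06)² + (4.99)² + (1.73)² + (3.79)² = 92.1007.
Posterior: Inv-Gamma(5.1 + 4/2, 3.8 + 92.1007/2) = Inv-Gamma(7.10, 49.85035).
E[σ²|data] = β/(α−1) = 49.85035/6.10 = 8.1722.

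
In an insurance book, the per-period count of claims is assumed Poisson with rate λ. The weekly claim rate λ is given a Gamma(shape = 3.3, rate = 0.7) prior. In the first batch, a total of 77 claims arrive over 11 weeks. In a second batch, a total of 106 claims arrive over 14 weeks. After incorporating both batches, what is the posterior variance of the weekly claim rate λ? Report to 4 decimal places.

0.2821

With a Gamma(shape α, rate β) prior, the Poisson likelihood is conjugate: the posterior is Gamma(α + ΣXᵢ, β + n).
After batch 1: Gamma(α+S, β+n) = Gamma(3.3+77, 0.7+11) = Gamma(80.3, 11.7).
After batch 2: Gamma(α+S, β+n) = Gamma(80.3+106, 11.7+14) = Gamma(186.3, 25.7).
Var = α/β² = 186.3/25.7² = 0.2821.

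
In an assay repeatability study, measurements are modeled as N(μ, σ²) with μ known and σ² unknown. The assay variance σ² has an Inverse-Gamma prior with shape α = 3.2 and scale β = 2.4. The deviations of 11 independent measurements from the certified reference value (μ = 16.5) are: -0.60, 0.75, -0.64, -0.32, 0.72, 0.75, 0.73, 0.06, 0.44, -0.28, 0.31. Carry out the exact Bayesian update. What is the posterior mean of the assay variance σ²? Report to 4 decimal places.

0.5338

With known mean μ and an Inverse-Gamma(α, β) prior on σ², the Normal likelihood is conjugate: posterior is Inv-Gamma(α + n/2, β + Σ(xᵢ−μ)²/2).
Σ(xᵢ−μ)² = (-0.60)² + (0.75)² + (-0.64)² + (-0.32)² + (0.72)² + (0.75)² + (0.73)² + (0.06)² + (0.44)² + (-0.28)² + (0.31)² = 3.4200.
Posterior: Inv-Gamma(3.2 + 11/2, 2.4 + 3.4200/2) = Inv-Gamma(8.70, 4.11000).
E[σ²|data] = β/(α−1) = 4.11000/7.70 = 0.5338.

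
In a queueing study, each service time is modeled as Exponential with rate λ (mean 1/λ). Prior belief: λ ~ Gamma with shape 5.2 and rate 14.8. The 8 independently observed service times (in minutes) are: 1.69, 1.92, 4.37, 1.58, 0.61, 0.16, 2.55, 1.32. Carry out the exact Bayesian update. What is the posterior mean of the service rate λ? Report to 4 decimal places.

0.4552

With a Gamma(shape α, rate β) prior on the exponential rate λ, the posterior after n observations with total T = Σxᵢ is Gamma(α+n, β+T).
Sum of observations T = 14.20 minutes; n = 8.
Posterior: Gamma(5.2+8, 14.8+14.20) = Gamma(13.2, 29.00).
Posterior mean of λ = α/β = 13.2/29.00 = 0.4552.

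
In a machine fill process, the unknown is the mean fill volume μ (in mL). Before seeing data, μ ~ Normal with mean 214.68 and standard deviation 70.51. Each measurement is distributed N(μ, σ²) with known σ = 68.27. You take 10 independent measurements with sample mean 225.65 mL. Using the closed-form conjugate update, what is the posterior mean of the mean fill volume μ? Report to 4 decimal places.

224.7097

For Normal data with known variance σ², a Normal(μ₀, σ₀²) prior on μ is conjugate. Posterior precision = 1/σ₀² + n/σ²; posterior mean is the precision-weighted average of μ₀ and x̄.
n·x̄ = 10·225.65 = 2256.5.
σ₀² = 70.51² = 4971.6601, σ² = 68.27² = 4660.7929; σ² + n·σ₀² = 4660.7929 + 10·4971.6601 = 54377.3939.
Posterior mean = (μ₀/σ₀² + n·x̄/σ²)/(1/σ₀² + n/σ²) = (σ²·μ₀ + σ₀²·n·x̄)/(σ² + n·σ₀²) = (4660.7929·214.68 + 4971.6601·2256.5)/54377.3939 = 12219130.035422/54377.3939 = 224.7097.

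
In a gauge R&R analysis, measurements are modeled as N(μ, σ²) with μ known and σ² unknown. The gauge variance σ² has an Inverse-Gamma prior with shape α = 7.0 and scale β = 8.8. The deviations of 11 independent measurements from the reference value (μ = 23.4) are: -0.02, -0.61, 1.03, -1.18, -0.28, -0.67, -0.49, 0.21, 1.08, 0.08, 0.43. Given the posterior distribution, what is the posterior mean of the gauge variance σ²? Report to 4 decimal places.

With known mean μ and an Inverse-Gamma(α, β) prior on σ², the Normal likelihood is conjugate: posterior is Inv-Gamma(α + n/2, β + Σ(xᵢ−μ)²/2).
Σ(xᵢ−μ)² = (-0.02)² + (-0.61)² + (1.03)² + (-1.18)² + (-0.28)² + (-0.67)² + (-0.49)² + (0.21)² + (1.08)² + (0.08)² + (0.43)² = 4.9950.
Posterior: Inv-Gamma(7.0 + 11/2, 8.8 + 4.9950/2) = Inv-Gamma(12.50, 11.29750).
E[σ²|data] = β/(α−1) = 11.29750/11.50 = 0.9824.

0.9824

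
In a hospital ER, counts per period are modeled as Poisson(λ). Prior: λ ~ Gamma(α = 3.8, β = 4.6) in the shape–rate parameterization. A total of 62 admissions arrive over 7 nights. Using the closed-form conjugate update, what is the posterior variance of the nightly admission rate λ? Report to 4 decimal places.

0.4890

With a Gamma(shape α, rate β) prior, the Poisson likelihood is conjugate: the posterior is Gamma(α + ΣXᵢ, β + n).
Posterior: Gamma(α+S, β+n) = Gamma(3.8+62, 4.6+7) = Gamma(65.8, 11.6).
Var = α/β² = 65.8/11.6² = 0.4890.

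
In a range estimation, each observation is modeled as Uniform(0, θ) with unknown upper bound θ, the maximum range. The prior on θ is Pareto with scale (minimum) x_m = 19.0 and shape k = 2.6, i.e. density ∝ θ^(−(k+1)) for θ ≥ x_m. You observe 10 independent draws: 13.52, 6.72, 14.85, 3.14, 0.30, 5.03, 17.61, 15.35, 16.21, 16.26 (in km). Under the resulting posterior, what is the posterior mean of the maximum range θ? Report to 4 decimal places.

20.6379

A Pareto(scale x_m, shape k) prior on the upper bound θ of Uniform(0, θ) is conjugate: posterior is Pareto(max(x_m, max xᵢ), k + n).
Sample maximum = 17.61; prior scale x_m = 19.0 → posterior scale = max = 19.00.
Posterior shape = 2.6 + 10 = 12.6.
E[θ|data] = k·x_m/(k−1) = 12.6·19.00/11.6 = 20.6379.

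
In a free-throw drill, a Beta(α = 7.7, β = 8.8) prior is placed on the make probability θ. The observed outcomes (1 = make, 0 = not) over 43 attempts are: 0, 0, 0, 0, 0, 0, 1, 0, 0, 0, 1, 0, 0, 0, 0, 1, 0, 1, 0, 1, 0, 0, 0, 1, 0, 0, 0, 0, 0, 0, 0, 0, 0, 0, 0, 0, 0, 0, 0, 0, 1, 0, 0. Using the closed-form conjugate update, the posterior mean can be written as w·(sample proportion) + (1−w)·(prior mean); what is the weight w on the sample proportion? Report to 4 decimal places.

0.7227

The Beta prior is conjugate to a Binomial/Bernoulli likelihood; the update adds successes to α and failures to β.
Posterior mean = (α₀+k)/(α₀+β₀+n) = [n/(α₀+β₀+n)]·(k/n) + [(α₀+β₀)/(α₀+β₀+n)]·α₀/(α₀+β₀), so only n and the prior enter the weight.
The weight on the data is w = n/(α₀+β₀+n) = 43/(7.7+8.8+43) = 43/59.5 = 0.7227.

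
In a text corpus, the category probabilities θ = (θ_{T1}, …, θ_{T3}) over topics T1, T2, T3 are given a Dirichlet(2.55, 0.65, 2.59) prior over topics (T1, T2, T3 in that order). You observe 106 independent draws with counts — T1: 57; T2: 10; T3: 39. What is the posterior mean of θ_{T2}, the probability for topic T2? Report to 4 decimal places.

0.0953

The Dirichlet prior is conjugate to the Multinomial likelihood: each posterior αⱼ = prior αⱼ + observed count nⱼ.
Posterior concentration: (59.55, 10.65, 41.59), total = 111.79.
E[θ_{T2}|data] = α_{T2}/Σα = 10.65/111.79 = 0.0953.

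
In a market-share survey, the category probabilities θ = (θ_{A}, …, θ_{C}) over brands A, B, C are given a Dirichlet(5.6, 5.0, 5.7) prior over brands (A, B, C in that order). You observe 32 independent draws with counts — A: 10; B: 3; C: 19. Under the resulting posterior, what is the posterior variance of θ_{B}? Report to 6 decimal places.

The Dirichlet prior is conjugate to the Multinomial likelihood: each posterior αⱼ = prior αⱼ + observed count nⱼ.
Posterior concentration: (15.6, 8.0, 24.7), total = 48.3.
Var[θ_j] = α_j(Σα−α_j)/((Σα)²(Σα+1)) = 8.0·40.3/(48.3²·49.3) = 0.002803.

0.002803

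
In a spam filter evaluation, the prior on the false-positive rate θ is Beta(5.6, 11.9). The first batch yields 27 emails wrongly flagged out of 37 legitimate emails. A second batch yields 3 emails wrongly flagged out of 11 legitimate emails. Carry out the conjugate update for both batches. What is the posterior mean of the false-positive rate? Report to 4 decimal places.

The Beta prior is conjugate to a Binomial/Bernoulli likelihood; the update adds successes to α and failures to β.
After batch 1: Beta(5.6+27, 11.9+10) = Beta(32.6, 21.9).
After batch 2: Beta(32.6+3, 21.9+8) = Beta(35.6, 29.9).
Posterior mean = α/(α+β) = 35.6/65.5 = 0.5435.

0.5435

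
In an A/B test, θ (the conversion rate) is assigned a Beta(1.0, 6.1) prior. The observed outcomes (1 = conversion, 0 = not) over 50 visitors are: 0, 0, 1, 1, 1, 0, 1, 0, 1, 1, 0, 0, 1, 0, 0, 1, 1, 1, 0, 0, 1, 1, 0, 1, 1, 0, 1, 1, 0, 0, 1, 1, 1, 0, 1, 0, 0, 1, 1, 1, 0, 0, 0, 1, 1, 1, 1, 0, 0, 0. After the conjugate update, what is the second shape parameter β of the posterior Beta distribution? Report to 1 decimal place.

29.1

The Beta prior is conjugate to a Binomial/Bernoulli likelihood; the update adds successes to α and failures to β.
Posterior: Beta(α+k, β+n−k) = Beta(1.0+27, 6.1+23) = Beta(28.0, 29.1).
Posterior β = 29.1.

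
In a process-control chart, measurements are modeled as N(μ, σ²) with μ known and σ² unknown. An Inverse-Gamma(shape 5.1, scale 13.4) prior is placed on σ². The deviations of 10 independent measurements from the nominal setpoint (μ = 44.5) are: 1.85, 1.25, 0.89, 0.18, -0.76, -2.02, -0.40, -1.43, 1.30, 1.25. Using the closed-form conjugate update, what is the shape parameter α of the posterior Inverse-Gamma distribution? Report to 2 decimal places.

10.10

With known mean μ and an Inverse-Gamma(α, β) prior on σ², the Normal likelihood is conjugate: posterior is Inv-Gamma(α + n/2, β + Σ(xᵢ−μ)²/2).
Σ(xᵢ−μ)² = (1.85)² + (1.25)² + (0.89)² + (0.18)² + (-0.76)² + (-2.02)² + (-0.40)² + (-1.43)² + (1.30)² + (1.25)² = 15.9249.
Posterior: Inv-Gamma(5.1 + 10/2, 13.4 + 15.9249/2) = Inv-Gamma(10.10, 21.36245).
Posterior α = 10.10.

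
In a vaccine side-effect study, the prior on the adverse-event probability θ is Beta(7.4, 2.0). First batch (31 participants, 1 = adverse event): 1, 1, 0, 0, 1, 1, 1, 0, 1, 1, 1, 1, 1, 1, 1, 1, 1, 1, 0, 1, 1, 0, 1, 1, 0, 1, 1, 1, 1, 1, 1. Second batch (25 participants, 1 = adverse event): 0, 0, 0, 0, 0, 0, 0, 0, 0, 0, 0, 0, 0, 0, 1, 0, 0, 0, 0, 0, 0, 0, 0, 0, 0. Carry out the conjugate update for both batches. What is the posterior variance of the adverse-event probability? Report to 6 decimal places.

0.003763

The Beta prior is conjugate to a Binomial/Bernoulli likelihood; the update adds successes to α and failures to β.
After batch 1: Beta(7.4+25, 2.0+6) = Beta(32.4, 8.0).
After batch 2: Beta(32.4+1, 8.0+24) = Beta(33.4, 32.0).
Var = αβ/((α+β)²(α+β+1)) = 33.4·32.0/(65.4²·66.4) = 0.003763.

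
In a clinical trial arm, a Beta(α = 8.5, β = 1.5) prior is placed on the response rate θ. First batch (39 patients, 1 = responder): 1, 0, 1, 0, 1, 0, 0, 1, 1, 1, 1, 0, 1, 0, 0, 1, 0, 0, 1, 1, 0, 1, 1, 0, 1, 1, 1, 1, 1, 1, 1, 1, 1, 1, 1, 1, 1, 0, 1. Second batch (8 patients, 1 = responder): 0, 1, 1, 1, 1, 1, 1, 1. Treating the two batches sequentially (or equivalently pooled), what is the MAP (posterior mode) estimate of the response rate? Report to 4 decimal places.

The Beta prior is conjugate to a Binomial/Bernoulli likelihood; the update adds successes to α and failures to β.
After batch 1: Beta(8.5+27, 1.5+12) = Beta(35.5, 13.5).
After batch 2: Beta(35.5+7, 13.5+1) = Beta(42.5, 14.5).
Mode of Beta(a,b) for a,b>1 is (a−1)/(a+b−2) = 41.5/55.0 = 0.7545.

0.7545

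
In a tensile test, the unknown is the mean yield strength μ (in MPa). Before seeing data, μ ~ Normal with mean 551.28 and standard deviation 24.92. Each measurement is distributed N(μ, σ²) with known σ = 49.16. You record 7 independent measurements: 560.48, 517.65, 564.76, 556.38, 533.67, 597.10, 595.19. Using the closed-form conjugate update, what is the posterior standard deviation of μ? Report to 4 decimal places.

14.8959

For Normal data with known variance σ², a Normal(μ₀, σ₀²) prior on μ is conjugate. Posterior precision = 1/σ₀² + n/σ²; posterior mean is the precision-weighted average of μ₀ and x̄.
σ₀² = 24.92² = 621.0064, σ² = 49.16² = 2416.7056; σ² + n·σ₀² = 2416.7056 + 7·621.0064 = 6763.7504.
Posterior precision = 1/σ₀² + n/σ² = 1/621.0064 + 7/2416.7056 = (σ² + n·σ₀²)/(σ₀²σ²) = 6763.7504/(621.0064·2416.7056); posterior variance σₙ² = σ₀²σ²/(σ² + n·σ₀²) = 621.0064·2416.7056/6763.7504 = 221.887201.
Posterior SD = √σₙ² = √(621.0064·2416.7056/6763.7504) = 14.8959.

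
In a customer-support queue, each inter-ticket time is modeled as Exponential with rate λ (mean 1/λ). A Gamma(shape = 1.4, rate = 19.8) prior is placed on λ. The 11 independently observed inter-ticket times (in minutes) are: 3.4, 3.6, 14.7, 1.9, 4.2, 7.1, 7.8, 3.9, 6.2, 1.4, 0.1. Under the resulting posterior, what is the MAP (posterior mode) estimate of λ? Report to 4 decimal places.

0.1538

With a Gamma(shape α, rate β) prior on the exponential rate λ, the posterior after n observations with total T = Σxᵢ is Gamma(α+n, β+T).
Sum of observations T = 54.3 minutes; n = 11.
Posterior: Gamma(1.4+11, 19.8+54.3) = Gamma(12.4, 74.1).
Mode = (α−1)/β = 0.1538.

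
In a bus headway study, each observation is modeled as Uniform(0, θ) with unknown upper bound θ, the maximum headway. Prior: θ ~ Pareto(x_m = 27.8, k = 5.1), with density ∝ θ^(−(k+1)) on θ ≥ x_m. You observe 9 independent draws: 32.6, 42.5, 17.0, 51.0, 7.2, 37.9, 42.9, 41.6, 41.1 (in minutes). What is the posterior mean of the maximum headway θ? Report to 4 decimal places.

A Pareto(scale x_m, shape k) prior on the upper bound θ of Uniform(0, θ) is conjugate: posterior is Pareto(max(x_m, max xᵢ), k + n).
Sample maximum = 51.0; prior scale x_m = 27.8 → posterior scale = max = 51.0.
Posterior shape = 5.1 + 9 = 14.1.
E[θ|data] = k·x_m/(k−1) = 14.1·51.0/13.1 = 54.8931.

54.8931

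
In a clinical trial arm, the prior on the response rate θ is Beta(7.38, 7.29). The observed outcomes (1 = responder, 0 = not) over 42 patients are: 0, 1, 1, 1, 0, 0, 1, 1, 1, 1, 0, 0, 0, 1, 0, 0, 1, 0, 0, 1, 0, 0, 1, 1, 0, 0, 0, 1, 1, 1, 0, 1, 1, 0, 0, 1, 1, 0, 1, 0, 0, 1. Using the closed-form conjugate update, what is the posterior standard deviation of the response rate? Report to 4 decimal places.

The Beta prior is conjugate to a Binomial/Bernoulli likelihood; the update adds successes to α and failures to β.
Posterior: Beta(α+k, β+n−k) = Beta(7.38+21, 7.29+21) = Beta(28.38, 28.29).
Var = αβ/((α+β)²(α+β+1)) = 28.38·28.29/(56.67²·57.67) = 0.00433500; SD = √0.00433500 = 0.0658.

0.0658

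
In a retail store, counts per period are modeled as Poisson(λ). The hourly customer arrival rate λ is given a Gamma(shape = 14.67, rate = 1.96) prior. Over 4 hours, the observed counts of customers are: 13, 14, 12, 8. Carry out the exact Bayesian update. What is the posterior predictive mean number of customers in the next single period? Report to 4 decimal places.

With a Gamma(shape α, rate β) prior, the Poisson likelihood is conjugate: the posterior is Gamma(α + ΣXᵢ, β + n).
Sum of counts S = 47 over n = 4 hours.
Posterior: Gamma(α+S, β+n) = Gamma(14.67+47, 1.96+4) = Gamma(61.67, 5.96).
The predictive distribution for one future period is NegBinom with mean α/β = 10.3473.

10.3473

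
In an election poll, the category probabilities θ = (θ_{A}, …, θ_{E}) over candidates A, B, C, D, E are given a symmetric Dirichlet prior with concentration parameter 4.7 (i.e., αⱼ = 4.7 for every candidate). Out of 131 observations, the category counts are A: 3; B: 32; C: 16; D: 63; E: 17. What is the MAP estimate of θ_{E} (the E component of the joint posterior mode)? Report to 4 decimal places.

The Dirichlet prior is conjugate to the Multinomial likelihood: each posterior αⱼ = prior αⱼ + observed count nⱼ.
Posterior concentration: (7.7, 36.7, 20.7, 67.7, 21.7), total = 154.5.
Joint mode component: (α_{E}−1)/(Σα−K) = 20.7/149.5 = 0.1385.

0.1385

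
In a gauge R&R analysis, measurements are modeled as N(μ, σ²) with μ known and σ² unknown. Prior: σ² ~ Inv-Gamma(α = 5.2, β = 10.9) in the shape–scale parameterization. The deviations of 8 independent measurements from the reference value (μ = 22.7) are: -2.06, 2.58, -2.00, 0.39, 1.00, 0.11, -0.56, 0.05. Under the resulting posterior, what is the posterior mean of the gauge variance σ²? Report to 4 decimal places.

2.3281

With known mean μ and an Inverse-Gamma(α, β) prior on σ², the Normal likelihood is conjugate: posterior is Inv-Gamma(α + n/2, β + Σ(xᵢ−μ)²/2).
Σ(xᵢ−μ)² = (-2.06)² + (2.58)² + (-2.00)² + (0.39)² + (1.00)² + (0.11)² + (-0.56)² + (0.05)² = 16.3803.
Posterior: Inv-Gamma(5.2 + 8/2, 10.9 + 16.3803/2) = Inv-Gamma(9.20, 19.09015).
E[σ²|data] = β/(α−1) = 19.09015/8.20 = 2.3281.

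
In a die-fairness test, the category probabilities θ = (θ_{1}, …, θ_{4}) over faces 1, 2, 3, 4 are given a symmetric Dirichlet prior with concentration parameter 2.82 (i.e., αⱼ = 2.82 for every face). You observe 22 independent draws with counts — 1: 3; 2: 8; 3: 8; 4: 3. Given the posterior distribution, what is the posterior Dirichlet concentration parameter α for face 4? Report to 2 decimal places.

5.82

The Dirichlet prior is conjugate to the Multinomial likelihood: each posterior αⱼ = prior αⱼ + observed count nⱼ.
Posterior concentration: (5.82, 10.82, 10.82, 5.82), total = 33.28.
α_{4} = 2.82 + 3 = 5.82.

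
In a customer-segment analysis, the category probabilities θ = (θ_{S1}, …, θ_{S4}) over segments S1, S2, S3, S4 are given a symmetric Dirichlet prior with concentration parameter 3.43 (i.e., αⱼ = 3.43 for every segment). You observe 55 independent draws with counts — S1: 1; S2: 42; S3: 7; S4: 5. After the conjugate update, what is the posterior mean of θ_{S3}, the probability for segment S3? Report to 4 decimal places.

The Dirichlet prior is conjugate to the Multinomial likelihood: each posterior αⱼ = prior αⱼ + observed count nⱼ.
Posterior concentration: (4.43, 45.43, 10.43, 8.43), total = 68.72.
E[θ_{S3}|data] = α_{S3}/Σα = 10.43/68.72 = 0.1518.

0.1518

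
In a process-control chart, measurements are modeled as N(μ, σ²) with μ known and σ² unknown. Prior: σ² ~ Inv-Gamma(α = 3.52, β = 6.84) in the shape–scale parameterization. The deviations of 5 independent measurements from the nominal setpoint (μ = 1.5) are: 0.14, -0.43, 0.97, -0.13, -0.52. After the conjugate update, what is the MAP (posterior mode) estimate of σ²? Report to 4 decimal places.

1.0764

With known mean μ and an Inverse-Gamma(α, β) prior on σ², the Normal likelihood is conjugate: posterior is Inv-Gamma(α + n/2, β + Σ(xᵢ−μ)²/2).
Σ(xᵢ−μ)² = (0.14)² + (-0.43)² + (0.97)² + (-0.13)² + (-0.52)² = 1.4327.
Posterior: Inv-Gamma(3.52 + 5/2, 6.84 + 1.4327/2) = Inv-Gamma(6.02, 7.55635).
Mode = β/(α+1) = 7.55635/7.02 = 1.0764.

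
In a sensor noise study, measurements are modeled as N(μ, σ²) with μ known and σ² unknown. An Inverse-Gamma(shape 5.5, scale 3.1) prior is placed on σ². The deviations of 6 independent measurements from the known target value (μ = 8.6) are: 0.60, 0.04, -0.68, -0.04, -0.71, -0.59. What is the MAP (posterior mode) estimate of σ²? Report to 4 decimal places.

0.4146

With known mean μ and an Inverse-Gamma(α, β) prior on σ², the Normal likelihood is conjugate: posterior is Inv-Gamma(α + n/2, β + Σ(xᵢ−μ)²/2).
Σ(xᵢ−μ)² = (0.60)² + (0.04)² + (-0.68)² + (-0.04)² + (-0.71)² + (-0.59)² = 1.6778.
Posterior: Inv-Gamma(5.5 + 6/2, 3.1 + 1.6778/2) = Inv-Gamma(8.50, 3.93890).
Mode = β/(α+1) = 3.93890/9.50 = 0.4146.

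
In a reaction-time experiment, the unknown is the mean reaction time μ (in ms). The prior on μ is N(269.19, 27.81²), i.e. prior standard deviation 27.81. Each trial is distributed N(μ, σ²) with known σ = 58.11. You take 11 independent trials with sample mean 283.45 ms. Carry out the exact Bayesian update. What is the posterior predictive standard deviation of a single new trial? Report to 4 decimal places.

For Normal data with known variance σ², a Normal(μ₀, σ₀²) prior on μ is conjugate. Posterior precision = 1/σ₀² + n/σ²; posterior mean is the precision-weighted average of μ₀ and x̄.
σ₀² = 27.81² = 773.3961, σ² = 58.11² = 3376.7721; σ² + n·σ₀² = 3376.7721 + 11·773.3961 = 11884.1292.
Posterior precision = 1/σ₀² + n/σ² = 1/773.3961 + 11/3376.7721 = (σ² + n·σ₀²)/(σ₀²σ²) = 11884.1292/(773.3961·3376.7721); posterior variance σₙ² = σ₀²σ²/(σ² + n·σ₀²) = 773.3961·3376.7721/11884.1292 = 219.753785.
Predictive variance for one new observation = σₙ² + σ² = 773.3961·3376.7721/11884.1292 + 3376.7721 = σ²·(σ₀² + 11884.1292)/11884.1292 = 3376.7721·12657.5253/11884.1292 = 3596.525885; SD = √(3376.7721·12657.5253/11884.1292) = 59.9710.

59.9710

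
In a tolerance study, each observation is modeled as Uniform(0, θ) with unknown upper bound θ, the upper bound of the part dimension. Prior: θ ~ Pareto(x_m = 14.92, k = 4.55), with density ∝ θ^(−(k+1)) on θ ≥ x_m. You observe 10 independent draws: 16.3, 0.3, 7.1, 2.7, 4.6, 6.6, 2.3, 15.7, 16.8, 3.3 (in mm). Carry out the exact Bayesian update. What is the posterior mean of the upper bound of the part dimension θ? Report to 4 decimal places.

A Pareto(scale x_m, shape k) prior on the upper bound θ of Uniform(0, θ) is conjugate: posterior is Pareto(max(x_m, max xᵢ), k + n).
Sample maximum = 16.8; prior scale x_m = 14.92 → posterior scale = max = 16.80.
Posterior shape = 4.55 + 10 = 14.55.
E[θ|data] = k·x_m/(k−1) = 14.55·16.80/13.55 = 18.0399.

18.0399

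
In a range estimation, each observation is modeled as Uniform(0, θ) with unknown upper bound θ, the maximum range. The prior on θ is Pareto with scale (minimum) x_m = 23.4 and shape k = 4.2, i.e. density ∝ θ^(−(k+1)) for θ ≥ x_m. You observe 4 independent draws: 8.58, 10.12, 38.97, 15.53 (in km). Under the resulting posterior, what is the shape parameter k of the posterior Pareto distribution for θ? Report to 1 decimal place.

A Pareto(scale x_m, shape k) prior on the upper bound θ of Uniform(0, θ) is conjugate: posterior is Pareto(max(x_m, max xᵢ), k + n).
Sample maximum = 38.97; prior scale x_m = 23.4 → posterior scale = max = 38.97.
Posterior shape = 4.2 + 4 = 8.2.
Posterior shape k = 8.2.

8.2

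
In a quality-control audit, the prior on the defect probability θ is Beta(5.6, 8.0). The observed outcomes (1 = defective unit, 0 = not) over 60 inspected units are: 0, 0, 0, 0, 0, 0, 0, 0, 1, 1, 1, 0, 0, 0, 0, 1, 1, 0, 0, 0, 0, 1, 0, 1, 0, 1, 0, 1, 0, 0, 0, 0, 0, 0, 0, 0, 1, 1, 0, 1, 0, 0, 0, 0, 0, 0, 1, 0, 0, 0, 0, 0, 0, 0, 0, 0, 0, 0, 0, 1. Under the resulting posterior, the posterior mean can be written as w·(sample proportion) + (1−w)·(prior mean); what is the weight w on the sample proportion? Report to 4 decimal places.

0.8152

The Beta prior is conjugate to a Binomial/Bernoulli likelihood; the update adds successes to α and failures to β.
Posterior mean = (α₀+k)/(α₀+β₀+n) = [n/(α₀+β₀+n)]·(k/n) + [(α₀+β₀)/(α₀+β₀+n)]·α₀/(α₀+β₀), so only n and the prior enter the weight.
The weight on the data is w = n/(α₀+β₀+n) = 60/(5.6+8.0+60) = 60/73.6 = 0.8152.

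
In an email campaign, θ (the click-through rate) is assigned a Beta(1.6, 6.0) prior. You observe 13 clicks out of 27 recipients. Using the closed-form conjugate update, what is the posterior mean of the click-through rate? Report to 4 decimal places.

0.4220

The Beta prior is conjugate to a Binomial/Bernoulli likelihood; the update adds successes to α and failures to β.
Posterior: Beta(α+k, β+n−k) = Beta(1.6+13, 6.0+14) = Beta(14.6, 20.0).
Posterior mean = α/(α+β) = 14.6/34.6 = 0.4220.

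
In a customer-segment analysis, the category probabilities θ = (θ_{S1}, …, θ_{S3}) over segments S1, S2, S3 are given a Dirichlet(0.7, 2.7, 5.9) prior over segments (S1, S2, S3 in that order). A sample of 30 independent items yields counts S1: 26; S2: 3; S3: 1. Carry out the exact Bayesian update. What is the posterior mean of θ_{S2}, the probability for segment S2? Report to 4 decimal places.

The Dirichlet prior is conjugate to the Multinomial likelihood: each posterior αⱼ = prior αⱼ + observed count nⱼ.
Posterior concentration: (26.7, 5.7, 6.9), total = 39.3.
E[θ_{S2}|data] = α_{S2}/Σα = 5.7/39.3 = 0.1450.

0.1450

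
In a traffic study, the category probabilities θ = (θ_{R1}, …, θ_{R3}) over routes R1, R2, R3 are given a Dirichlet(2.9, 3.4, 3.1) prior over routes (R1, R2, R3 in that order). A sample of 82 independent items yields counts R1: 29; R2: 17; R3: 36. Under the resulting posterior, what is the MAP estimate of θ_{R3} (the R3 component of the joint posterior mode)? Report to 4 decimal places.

0.4310

The Dirichlet prior is conjugate to the Multinomial likelihood: each posterior αⱼ = prior αⱼ + observed count nⱼ.
Posterior concentration: (31.9, 20.4, 39.1), total = 91.4.
Joint mode component: (α_{R3}−1)/(Σα−K) = 38.1/88.4 = 0.4310.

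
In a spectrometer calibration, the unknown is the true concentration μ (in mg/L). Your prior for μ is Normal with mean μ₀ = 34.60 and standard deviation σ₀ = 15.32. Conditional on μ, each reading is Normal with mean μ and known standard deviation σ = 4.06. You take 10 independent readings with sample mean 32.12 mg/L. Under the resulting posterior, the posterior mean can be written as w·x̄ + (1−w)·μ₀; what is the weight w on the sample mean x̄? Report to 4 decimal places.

0.9930

For Normal data with known variance σ², a Normal(μ₀, σ₀²) prior on μ is conjugate. Posterior precision = 1/σ₀² + n/σ²; posterior mean is the precision-weighted average of μ₀ and x̄.
σ₀² = 15.32² = 234.7024, σ² = 4.06² = 16.4836. Prior precision 1/σ₀² = 1/234.7024; data precision n/σ² = 10/16.4836.
w = (n/σ²)/(1/σ₀² + n/σ²) = n·σ₀²/(σ² + n·σ₀²) = 10·234.7024/(16.4836 + 10·234.7024) = 2347.024/2363.5076 = 0.9930.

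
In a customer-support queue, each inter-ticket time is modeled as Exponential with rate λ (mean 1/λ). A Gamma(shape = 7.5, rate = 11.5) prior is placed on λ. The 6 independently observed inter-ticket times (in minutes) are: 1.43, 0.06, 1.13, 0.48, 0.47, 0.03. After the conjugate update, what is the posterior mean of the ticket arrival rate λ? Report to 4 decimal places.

With a Gamma(shape α, rate β) prior on the exponential rate λ, the posterior after n observations with total T = Σxᵢ is Gamma(α+n, β+T).
Sum of observations T = 3.60 minutes; n = 6.
Posterior: Gamma(7.5+6, 11.5+3.60) = Gamma(13.5, 15.10).
Posterior mean of λ = α/β = 13.5/15.10 = 0.8940.

0.8940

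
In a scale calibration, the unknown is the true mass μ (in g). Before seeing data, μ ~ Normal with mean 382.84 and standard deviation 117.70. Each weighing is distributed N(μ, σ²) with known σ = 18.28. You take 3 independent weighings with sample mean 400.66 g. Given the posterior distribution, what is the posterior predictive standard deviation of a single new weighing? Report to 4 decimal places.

21.0869

For Normal data with known variance σ², a Normal(μ₀, σ₀²) prior on μ is conjugate. Posterior precision = 1/σ₀² + n/σ²; posterior mean is the precision-weighted average of μ₀ and x̄.
σ₀² = 117.70² = 13853.29, σ² = 18.28² = 334.1584; σ² + n·σ₀² = 334.1584 + 3·13853.29 = 41894.0284.
Posterior precision = 1/σ₀² + n/σ² = 1/13853.29 + 3/334.1584 = (σ² + n·σ₀²)/(σ₀²σ²) = 41894.0284/(13853.29·334.1584); posterior variance σₙ² = σ₀²σ²/(σ² + n·σ₀²) = 13853.29·334.1584/41894.0284 = 110.497687.
Predictive variance for one new observation = σₙ² + σ² = 13853.29·334.1584/41894.0284 + 334.1584 = σ²·(σ₀² + 41894.0284)/41894.0284 = 334.1584·55747.3184/41894.0284 = 444.656087; SD = √(334.1584·55747.3184/41894.0284) = 21.0869.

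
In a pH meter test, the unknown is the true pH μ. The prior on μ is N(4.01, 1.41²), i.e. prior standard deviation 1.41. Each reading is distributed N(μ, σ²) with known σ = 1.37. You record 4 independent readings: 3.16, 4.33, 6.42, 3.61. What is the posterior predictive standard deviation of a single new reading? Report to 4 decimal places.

For Normal data with known variance σ², a Normal(μ₀, σ₀²) prior on μ is conjugate. Posterior precision = 1/σ₀² + n/σ²; posterior mean is the precision-weighted average of μ₀ and x̄.
σ₀² = 1.41² = 1.9881, σ² = 1.37² = 1.8769; σ² + n·σ₀² = 1.8769 + 4·1.9881 = 9.8293.
Posterior precision = 1/σ₀² + n/σ² = 1/1.9881 + 4/1.8769 = (σ² + n·σ₀²)/(σ₀²σ²) = 9.8293/(1.9881·1.8769); posterior variance σₙ² = σ₀²σ²/(σ² + n·σ₀²) = 1.9881·1.8769/9.8293 = 0.379627.
Predictive variance for one new observation = σₙ² + σ² = 1.9881·1.8769/9.8293 + 1.8769 = σ²·(σ₀² + 9.8293)/9.8293 = 1.8769·11.8174/9.8293 = 2.256527; SD = √(1.8769·11.8174/9.8293) = 1.5022.

1.5022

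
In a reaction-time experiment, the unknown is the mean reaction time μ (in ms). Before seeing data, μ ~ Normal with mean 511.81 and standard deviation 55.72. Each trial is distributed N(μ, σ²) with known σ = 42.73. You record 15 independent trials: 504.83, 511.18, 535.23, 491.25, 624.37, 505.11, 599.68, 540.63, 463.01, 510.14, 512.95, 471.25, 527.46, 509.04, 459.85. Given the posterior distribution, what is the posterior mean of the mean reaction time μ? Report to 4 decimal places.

517.5086

For Normal data with known variance σ², a Normal(μ₀, σ₀²) prior on μ is conjugate. Posterior precision = 1/σ₀² + n/σ²; posterior mean is the precision-weighted average of μ₀ and x̄.
Σxᵢ = 504.83 + 511.18 + 535.23 + 491.25 + 624.37 + 505.11 + 599.68 + 540.63 + 463.01 + 510.14 + 512.95 + 471.25 + 527.46 + 509.04 + 459.85 = 7765.98, so n·x̄ = 7765.98.
σ₀² = 55.72² = 3104.7184, σ² = 42.73² = 1825.8529; σ² + n·σ₀² = 1825.8529 + 15·3104.7184 = 48396.6289.
Posterior mean = (μ₀/σ₀² + n·x̄/σ²)/(1/σ₀² + n/σ²) = (σ²·μ₀ + σ₀²·n·x̄)/(σ² + n·σ₀²) = (1825.8529·511.81 + 3104.7184·7765.98)/48396.6289 = 25045670.772781/48396.6289 = 517.5086.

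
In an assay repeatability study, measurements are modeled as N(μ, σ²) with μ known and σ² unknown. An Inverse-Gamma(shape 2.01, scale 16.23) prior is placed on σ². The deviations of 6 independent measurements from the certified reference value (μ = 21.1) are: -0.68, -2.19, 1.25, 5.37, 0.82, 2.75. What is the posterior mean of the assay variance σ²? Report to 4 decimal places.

With known mean μ and an Inverse-Gamma(α, β) prior on σ², the Normal likelihood is conjugate: posterior is Inv-Gamma(α + n/2, β + Σ(xᵢ−μ)²/2).
Σ(xᵢ−μ)² = (-0.68)² + (-2.19)² + (1.25)² + (5.37)² + (0.82)² + (2.75)² = 43.8928.
Posterior: Inv-Gamma(2.01 + 6/2, 16.23 + 43.8928/2) = Inv-Gamma(5.01, 38.17640).
E[σ²|data] = β/(α−1) = 38.17640/4.01 = 9.5203.

9.5203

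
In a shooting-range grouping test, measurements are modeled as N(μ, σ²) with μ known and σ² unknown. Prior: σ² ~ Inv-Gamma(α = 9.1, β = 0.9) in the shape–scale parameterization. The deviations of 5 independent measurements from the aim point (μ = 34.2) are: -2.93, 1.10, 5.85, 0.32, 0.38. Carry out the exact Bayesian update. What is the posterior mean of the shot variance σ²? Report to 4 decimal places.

2.1728

With known mean μ and an Inverse-Gamma(α, β) prior on σ², the Normal likelihood is conjugate: posterior is Inv-Gamma(α + n/2, β + Σ(xᵢ−μ)²/2).
Σ(xᵢ−μ)² = (-2.93)² + (1.10)² + (5.85)² + (0.32)² + (0.38)² = 44.2642.
Posterior: Inv-Gamma(9.1 + 5/2, 0.9 + 44.2642/2) = Inv-Gamma(11.60, 23.03210).
E[σ²|data] = β/(α−1) = 23.03210/10.60 = 2.1728.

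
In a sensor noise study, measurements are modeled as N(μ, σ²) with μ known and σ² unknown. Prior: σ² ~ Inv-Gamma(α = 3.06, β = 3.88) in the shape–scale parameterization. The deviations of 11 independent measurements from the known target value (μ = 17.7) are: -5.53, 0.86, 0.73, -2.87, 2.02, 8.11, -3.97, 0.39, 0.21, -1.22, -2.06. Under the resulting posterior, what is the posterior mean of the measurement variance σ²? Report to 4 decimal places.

9.2190

With known mean μ and an Inverse-Gamma(α, β) prior on σ², the Normal likelihood is conjugate: posterior is Inv-Gamma(α + n/2, β + Σ(xᵢ−μ)²/2).
Σ(xᵢ−μ)² = (-5.53)² + (0.86)² + (0.73)² + (-2.87)² + (2.02)² + (8.11)² + (-3.97)² + (0.39)² + (0.21)² + (-1.22)² + (-2.06)² = 131.6319.
Posterior: Inv-Gamma(3.06 + 11/2, 3.88 + 131.6319/2) = Inv-Gamma(8.56, 69.69595).
E[σ²|data] = β/(α−1) = 69.69595/7.56 = 9.2190.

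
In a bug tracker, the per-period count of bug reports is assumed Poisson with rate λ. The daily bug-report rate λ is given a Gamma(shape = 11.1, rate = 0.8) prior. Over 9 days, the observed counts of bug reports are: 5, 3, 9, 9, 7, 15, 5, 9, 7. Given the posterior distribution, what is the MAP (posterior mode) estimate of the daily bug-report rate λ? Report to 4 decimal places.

8.0714

With a Gamma(shape α, rate β) prior, the Poisson likelihood is conjugate: the posterior is Gamma(α + ΣXᵢ, β + n).
Sum of counts S = 69 over n = 9 days.
Posterior: Gamma(α+S, β+n) = Gamma(11.1+69, 0.8+9) = Gamma(80.1, 9.8).
Mode of Gamma(α,β) for α≥1 is (α−1)/β = 79.1/9.8 = 8.0714.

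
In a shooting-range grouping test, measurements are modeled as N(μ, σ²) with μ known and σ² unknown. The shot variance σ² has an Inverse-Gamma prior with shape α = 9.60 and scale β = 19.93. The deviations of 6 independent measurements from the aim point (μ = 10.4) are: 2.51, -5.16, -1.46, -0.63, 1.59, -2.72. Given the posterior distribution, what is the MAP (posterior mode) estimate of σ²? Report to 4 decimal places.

With known mean μ and an Inverse-Gamma(α, β) prior on σ², the Normal likelihood is conjugate: posterior is Inv-Gamma(α + n/2, β + Σ(xᵢ−μ)²/2).
Σ(xᵢ−μ)² = (2.51)² + (-5.16)² + (-1.46)² + (-0.63)² + (1.59)² + (-2.72)² = 45.3807.
Posterior: Inv-Gamma(9.60 + 6/2, 19.93 + 45.3807/2) = Inv-Gamma(12.60, 42.62035).
Mode = β/(α+1) = 42.62035/13.60 = 3.1338.

3.1338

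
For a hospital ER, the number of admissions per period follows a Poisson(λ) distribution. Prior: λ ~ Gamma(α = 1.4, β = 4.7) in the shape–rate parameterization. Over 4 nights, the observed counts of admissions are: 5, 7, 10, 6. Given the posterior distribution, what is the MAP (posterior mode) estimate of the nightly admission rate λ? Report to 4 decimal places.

3.2644

With a Gamma(shape α, rate β) prior, the Poisson likelihood is conjugate: the posterior is Gamma(α + ΣXᵢ, β + n).
Sum of counts S = 28 over n = 4 nights.
Posterior: Gamma(α+S, β+n) = Gamma(1.4+28, 4.7+4) = Gamma(29.4, 8.7).
Mode of Gamma(α,β) for α≥1 is (α−1)/β = 28.4/8.7 = 3.2644.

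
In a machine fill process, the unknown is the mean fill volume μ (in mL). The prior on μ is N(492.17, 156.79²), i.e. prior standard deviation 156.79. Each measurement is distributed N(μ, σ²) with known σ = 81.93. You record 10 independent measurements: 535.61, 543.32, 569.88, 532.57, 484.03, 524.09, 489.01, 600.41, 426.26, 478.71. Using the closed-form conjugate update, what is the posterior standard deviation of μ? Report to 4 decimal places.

For Normal data with known variance σ², a Normal(μ₀, σ₀²) prior on μ is conjugate. Posterior precision = 1/σ₀² + n/σ²; posterior mean is the precision-weighted average of μ₀ and x̄.
σ₀² = 156.79² = 24583.1041, σ² = 81.93² = 6712.5249; σ² + n·σ₀² = 6712.5249 + 10·24583.1041 = 252543.5659.
Posterior precision = 1/σ₀² + n/σ² = 1/24583.1041 + 10/6712.5249 = (σ² + n·σ₀²)/(σ₀²σ²) = 252543.5659/(24583.1041·6712.5249); posterior variance σₙ² = σ₀²σ²/(σ² + n·σ₀²) = 24583.1041·6712.5249/252543.5659 = 653.410820.
Posterior SD = √σₙ² = √(24583.1041·6712.5249/252543.5659) = 25.5619.

25.5619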